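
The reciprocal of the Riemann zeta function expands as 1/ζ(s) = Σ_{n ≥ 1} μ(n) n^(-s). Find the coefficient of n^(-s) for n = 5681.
μ(5681) = -1

Factor n = 5681 = 13 · 19 · 23. μ(n) = 0 if any exponent ≥ 2 (not squarefree); otherwise μ(n) = (−1)^{ω(n)} where ω(n) is the number of distinct prime factors. Applying: μ(5681) = -1.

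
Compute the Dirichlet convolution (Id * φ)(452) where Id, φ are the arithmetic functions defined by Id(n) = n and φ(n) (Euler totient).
(Id * φ)(452) = 1800

Divisors of 452: [1, 2, 4, 113, 226, 452]. For each d | 452:
  d = 1: Id(1) · φ(452/1) = 1 · 224 = 224
  d = 2: Id(2) · φ(452/2) = 2 · 112 = 224
  d = 4: Id(4) · φ(452/4) = 4 · 112 = 448
  d = 113: Id(113) · φ(452/113) = 113 · 2 = 226
  d = 226: Id(226) · φ(452/226) = 226 · 1 = 226
  d = 452: Id(452) · φ(452/452) = 452 · 1 = 452
Summing: (Id * φ)(452) = 224 + 224 + 448 + 226 + 226 + 452 = 1800.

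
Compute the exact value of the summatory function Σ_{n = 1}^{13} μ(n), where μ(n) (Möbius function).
Σ_{n ≤ 13} μ(n) = -3

Compute μ(n) for each 1 ≤ n ≤ 13: μ(1) = 1, μ(2) = -1, μ(3) = -1, μ(4) = 0, μ(5) = -1, μ(6) = 1, μ(7) = -1, μ(8) = 0, μ(9) = 0, μ(10) = 1, μ(11) = -1, μ(12) = 0, μ(13) = -1. Summing all 13 values: -3. (Mertens function M(x) = Σ_{n ≤ x} μ(n); on average M(x) should be small (PNT ⟺ M(x) = o(x)).)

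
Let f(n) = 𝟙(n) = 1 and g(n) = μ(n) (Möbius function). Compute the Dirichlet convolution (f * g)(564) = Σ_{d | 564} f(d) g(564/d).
(𝟙 * μ)(564) = 0

Divisors of 564: [1, 2, 3, 4, 6, 12, 47, 94, 141, 188, 282, 564]. For each d | 564:
  d = 1: 𝟙(1) · μ(564/1) = 1 · 0 = 0
  d = 2: 𝟙(2) · μ(564/2) = 1 · -1 = -1
  d = 3: 𝟙(3) · μ(564/3) = 1 · 0 = 0
  d = 4: 𝟙(4) · μ(564/4) = 1 · 1 = 1
  d = 6: 𝟙(6) · μ(564/6) = 1 · 1 = 1
  d = 12: 𝟙(12) · μ(564/12) = 1 · -1 = -1
  d = 47: 𝟙(47) · μ(564/47) = 1 · 0 = 0
  d = 94: 𝟙(94) · μ(564/94) = 1 · 1 = 1
  d = 141: 𝟙(141) · μ(564/141) = 1 · 0 = 0
  d = 188: 𝟙(188) · μ(564/188) = 1 · -1 = -1
  d = 282: 𝟙(282) · μ(564/282) = 1 · -1 = -1
  d = 564: 𝟙(564) · μ(564/564) = 1 · 1 = 1
Summing: (𝟙 * μ)(564) = 0 + -1 + 0 + 1 + 1 + -1 + 0 + 1 + 0 + -1 + -1 + 1 = 0.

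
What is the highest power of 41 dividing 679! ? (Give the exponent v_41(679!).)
v_41(679!) = 16

Legendre's formula: v_p(n!) = Σ_{k ≥ 1} ⌊n / p^k⌋. For p = 41, n = 679, the terms are:
  ⌊679/41^1⌋ = ⌊679/41⌋ = 16
(the next term ⌊679/41^2⌋ = 0, terminating the sum). Summing: v_41(679!) = 16 = 16.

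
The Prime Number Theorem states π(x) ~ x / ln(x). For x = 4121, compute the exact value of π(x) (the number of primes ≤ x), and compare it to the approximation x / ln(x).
π(4121) = 566;  x/ln(x) ≈ 495.08;  relative error ≈ 12.53%.

Directly count primes up to 4121: π(4121) = 566. The PNT approximation gives 4121/ln(4121) ≈ 4121/8.32385 ≈ 495.08. Relative error (π(x) − x/ln(x)) / π(x) ≈ 12.53%; the approximation is known to undercount slightly (Li(x) is a better estimate).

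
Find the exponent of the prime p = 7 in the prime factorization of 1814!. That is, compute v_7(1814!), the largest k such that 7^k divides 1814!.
v_7(1814!) = 301

Legendre's formula: v_p(n!) = Σ_{k ≥ 1} ⌊n / p^k⌋. For p = 7, n = 1814, the terms are:
  ⌊1814/7^1⌋ = ⌊1814/7⌋ = 259
  ⌊1814/7^2⌋ = ⌊1814/49⌋ = 37
  ⌊1814/7^3⌋ = ⌊1814/343⌋ = 5
(the next term ⌊1814/7^4⌋ = 0, terminating the sum). Summing: v_7(1814!) = 259 + 37 + 5 = 301.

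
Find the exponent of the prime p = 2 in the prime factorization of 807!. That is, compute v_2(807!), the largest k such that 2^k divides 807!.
v_2(807!) = 801

Legendre's formula: v_p(n!) = Σ_{k ≥ 1} ⌊n / p^k⌋. For p = 2, n = 807, the terms are:
  ⌊807/2^1⌋ = ⌊807/2⌋ = 403
  ⌊807/2^2⌋ = ⌊807/4⌋ = 201
  ⌊807/2^3⌋ = ⌊807/8⌋ = 100
  ⌊807/2^4⌋ = ⌊807/16⌋ = 50
  ⌊807/2^5⌋ = ⌊807/32⌋ = 25
  ⌊807/2^6⌋ = ⌊807/64⌋ = 12
  ⌊807/2^7⌋ = ⌊807/128⌋ = 6
  ⌊807/2^8⌋ = ⌊807/256⌋ = 3
  ⌊807/2^9⌋ = ⌊807/512⌋ = 1
(the next term ⌊807/2^10⌋ = 0, terminating the sum). Summing: v_2(807!) = 403 + 201 + 100 + 50 + 25 + 12 + 6 + 3 + 1 = 801.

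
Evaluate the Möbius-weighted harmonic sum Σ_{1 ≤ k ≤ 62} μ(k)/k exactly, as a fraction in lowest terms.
Σ μ(k)/k = 1874648830674470878723/117288381359406970983270

Values of μ(k) for 1 ≤ k ≤ 62: μ(1) = 1, μ(2) = -1, μ(3) = -1, μ(5) = -1, μ(6) = 1, μ(7) = -1, μ(10) = 1, μ(11) = -1, μ(13) = -1, μ(14) = 1, μ(15) = 1, μ(17) = -1, μ(19) = -1, μ(21) = 1, μ(22) = 1, μ(23) = -1, μ(26) = 1, μ(29) = -1, μ(30) = -1, μ(31) = -1, μ(33) = 1, μ(34) = 1, μ(35) = 1, μ(37) = -1, μ(38) = 1, μ(39) = 1, μ(41) = -1, μ(42) = -1, μ(43) = -1, μ(46) = 1, μ(47) = -1, μ(51) = 1, μ(53) = -1, μ(55) = 1, μ(57) = 1, μ(58) = 1, μ(59) = -1, μ(61) = -1, μ(62) = 1, with μ = 0 on non-squarefree integers. Summing μ(k)/k for k where μ(k) ≠ 0 gives 1874648830674470878723/117288381359406970983270 ≈ 0.0160. (PNT ⟺ this sum → 0 as n → ∞.)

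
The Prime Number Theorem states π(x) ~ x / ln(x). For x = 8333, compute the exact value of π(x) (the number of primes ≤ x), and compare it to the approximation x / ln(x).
π(8333) = 1045;  x/ln(x) ≈ 923.02;  relative error ≈ 11.67%.

Directly count primes up to 8333: π(8333) = 1045. The PNT approximation gives 8333/ln(8333) ≈ 8333/9.02798 ≈ 923.02. Relative error (π(x) − x/ln(x)) / π(x) ≈ 11.67%; the approximation is known to undercount slightly (Li(x) is a better estimate).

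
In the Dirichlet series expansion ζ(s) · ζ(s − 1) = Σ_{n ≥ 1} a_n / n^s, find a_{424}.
σ(424) = 810

In the product (Σ m^0/m^s)(Σ k / k^s) = Σ (Σ_{d | n} d) / n^s, the coefficient of 1/n^s is σ(n) = Σ_{d | n} d. For n = 424, divisors are [1, 2, 4, 8, 53, 106, 212, 424]; summing: σ(424) = 810.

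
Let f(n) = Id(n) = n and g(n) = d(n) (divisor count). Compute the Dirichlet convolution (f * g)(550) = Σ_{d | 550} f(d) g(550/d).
(Id * d)(550) = 1976

Divisors of 550: [1, 2, 5, 10, 11, 22, 25, 50, 55, 110, 275, 550]. For each d | 550:
  d = 1: Id(1) · d(550/1) = 1 · 12 = 12
  d = 2: Id(2) · d(550/2) = 2 · 6 = 12
  d = 5: Id(5) · d(550/5) = 5 · 8 = 40
  d = 10: Id(10) · d(550/10) = 10 · 4 = 40
  d = 11: Id(11) · d(550/11) = 11 · 6 = 66
  d = 22: Id(22) · d(550/22) = 22 · 3 = 66
  d = 25: Id(25) · d(550/25) = 25 · 4 = 100
  d = 50: Id(50) · d(550/50) = 50 · 2 = 100
  d = 55: Id(55) · d(550/55) = 55 · 4 = 220
  d = 110: Id(110) · d(550/110) = 110 · 2 = 220
  d = 275: Id(275) · d(550/275) = 275 · 2 = 550
  d = 550: Id(550) · d(550/550) = 550 · 1 = 550
Summing: (Id * d)(550) = 12 + 12 + 40 + 40 + 66 + 66 + 100 + 100 + 220 + 220 + 550 + 550 = 1976.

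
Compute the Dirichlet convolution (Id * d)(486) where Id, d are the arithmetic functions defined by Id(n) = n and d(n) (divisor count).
(Id * d)(486) = 2172

Divisors of 486: [1, 2, 3, 6, 9, 18, 27, 54, 81, 162, 243, 486]. For each d | 486:
  d = 1: Id(1) · d(486/1) = 1 · 12 = 12
  d = 2: Id(2) · d(486/2) = 2 · 6 = 12
  d = 3: Id(3) · d(486/3) = 3 · 10 = 30
  d = 6: Id(6) · d(486/6) = 6 · 5 = 30
  d = 9: Id(9) · d(486/9) = 9 · 8 = 72
  d = 18: Id(18) · d(486/18) = 18 · 4 = 72
  d = 27: Id(27) · d(486/27) = 27 · 6 = 162
  d = 54: Id(54) · d(486/54) = 54 · 3 = 162
  d = 81: Id(81) · d(486/81) = 81 · 4 = 324
  d = 162: Id(162) · d(486/162) = 162 · 2 = 324
  d = 243: Id(243) · d(486/243) = 243 · 2 = 486
  d = 486: Id(486) · d(486/486) = 486 · 1 = 486
Summing: (Id * d)(486) = 12 + 12 + 30 + 30 + 72 + 72 + 162 + 162 + 324 + 324 + 486 + 486 = 2172.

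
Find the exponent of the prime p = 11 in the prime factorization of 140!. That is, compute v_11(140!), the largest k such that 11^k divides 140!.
v_11(140!) = 13

Legendre's formula: v_p(n!) = Σ_{k ≥ 1} ⌊n / p^k⌋. For p = 11, n = 140, the terms are:
  ⌊140/11^1⌋ = ⌊140/11⌋ = 12
  ⌊140/11^2⌋ = ⌊140/121⌋ = 1
(the next term ⌊140/11^3⌋ = 0, terminating the sum). Summing: v_11(140!) = 12 + 1 = 13.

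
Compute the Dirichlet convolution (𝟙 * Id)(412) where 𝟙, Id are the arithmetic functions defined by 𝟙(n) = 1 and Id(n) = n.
(𝟙 * Id)(412) = 728

Divisors of 412: [1, 2, 4, 103, 206, 412]. For each d | 412:
  d = 1: 𝟙(1) · Id(412/1) = 1 · 412 = 412
  d = 2: 𝟙(2) · Id(412/2) = 1 · 206 = 206
  d = 4: 𝟙(4) · Id(412/4) = 1 · 103 = 103
  d = 103: 𝟙(103) · Id(412/103) = 1 · 4 = 4
  d = 206: 𝟙(206) · Id(412/206) = 1 · 2 = 2
  d = 412: 𝟙(412) · Id(412/412) = 1 · 1 = 1
Summing: (𝟙 * Id)(412) = 412 + 206 + 103 + 4 + 2 + 1 = 728.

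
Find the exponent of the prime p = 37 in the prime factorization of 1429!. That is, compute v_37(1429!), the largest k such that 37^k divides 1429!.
v_37(1429!) = 39

Legendre's formula: v_p(n!) = Σ_{k ≥ 1} ⌊n / p^k⌋. For p = 37, n = 1429, the terms are:
  ⌊1429/37^1⌋ = ⌊1429/37⌋ = 38
  ⌊1429/37^2⌋ = ⌊1429/1369⌋ = 1
(the next term ⌊1429/37^3⌋ = 0, terminating the sum). Summing: v_37(1429!) = 38 + 1 = 39.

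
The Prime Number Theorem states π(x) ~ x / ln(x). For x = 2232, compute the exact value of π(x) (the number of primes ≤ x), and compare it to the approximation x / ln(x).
π(2232) = 331;  x/ln(x) ≈ 289.47;  relative error ≈ 12.55%.

Directly count primes up to 2232: π(2232) = 331. The PNT approximation gives 2232/ln(2232) ≈ 2232/7.71065 ≈ 289.47. Relative error (π(x) − x/ln(x)) / π(x) ≈ 12.55%; the approximation is known to undercount slightly (Li(x) is a better estimate).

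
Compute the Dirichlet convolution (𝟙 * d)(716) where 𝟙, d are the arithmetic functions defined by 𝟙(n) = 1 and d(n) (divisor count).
(𝟙 * d)(716) = 18

Divisors of 716: [1, 2, 4, 179, 358, 716]. For each d | 716:
  d = 1: 𝟙(1) · d(716/1) = 1 · 6 = 6
  d = 2: 𝟙(2) · d(716/2) = 1 · 4 = 4
  d = 4: 𝟙(4) · d(716/4) = 1 · 2 = 2
  d = 179: 𝟙(179) · d(716/179) = 1 · 3 = 3
  d = 358: 𝟙(358) · d(716/358) = 1 · 2 = 2
  d = 716: 𝟙(716) · d(716/716) = 1 · 1 = 1
Summing: (𝟙 * d)(716) = 6 + 4 + 2 + 3 + 2 + 1 = 18.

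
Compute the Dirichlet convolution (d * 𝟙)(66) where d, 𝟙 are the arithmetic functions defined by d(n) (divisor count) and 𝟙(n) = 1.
(d * 𝟙)(66) = 27

Divisors of 66: [1, 2, 3, 6, 11, 22, 33, 66]. For each d | 66:
  d = 1: d(1) · 𝟙(66/1) = 1 · 1 = 1
  d = 2: d(2) · 𝟙(66/2) = 2 · 1 = 2
  d = 3: d(3) · 𝟙(66/3) = 2 · 1 = 2
  d = 6: d(6) · 𝟙(66/6) = 4 · 1 = 4
  d = 11: d(11) · 𝟙(66/11) = 2 · 1 = 2
  d = 22: d(22) · 𝟙(66/22) = 4 · 1 = 4
  d = 33: d(33) · 𝟙(66/33) = 4 · 1 = 4
  d = 66: d(66) · 𝟙(66/66) = 8 · 1 = 8
Summing: (d * 𝟙)(66) = 1 + 2 + 2 + 4 + 2 + 4 + 4 + 8 = 27.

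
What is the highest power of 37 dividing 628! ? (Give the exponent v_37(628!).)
v_37(628!) = 16

Legendre's formula: v_p(n!) = Σ_{k ≥ 1} ⌊n / p^k⌋. For p = 37, n = 628, the terms are:
  ⌊628/37^1⌋ = ⌊628/37⌋ = 16
(the next term ⌊628/37^2⌋ = 0, terminating the sum). Summing: v_37(628!) = 16 = 16.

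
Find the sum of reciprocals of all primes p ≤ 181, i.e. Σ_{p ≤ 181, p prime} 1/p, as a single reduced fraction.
Σ 1/p = 10408867916382550633331528920459565913027063402071390584941986323453055203/5397346292805549782720214077673687806275517530364350655459511599582614290

π(181) = 42, so the primes ≤ 181 are [2, 3, 5, 7, 11, 13, 17, 19, 23, 29, 31, 37, 41, 43, 47, 53, 59, 61, 67, 71, 73, 79, 83, 89, 97, 101, 103, 107, 109, 113, 127, 131, 137, 139, 149, 151, 157, 163, 167, 173, 179, 181]. Summing 1/p over these primes: 10408867916382550633331528920459565913027063402071390584941986323453055203/5397346292805549782720214077673687806275517530364350655459511599582614290 ≈ 1.9285. Mertens estimate ln ln(181) + 0.2615 ≈ 1.9099.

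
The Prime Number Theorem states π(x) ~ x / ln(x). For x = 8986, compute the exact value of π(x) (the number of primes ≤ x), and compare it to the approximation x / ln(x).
π(8986) = 1116;  x/ln(x) ≈ 987.10;  relative error ≈ 11.55%.

Directly count primes up to 8986: π(8986) = 1116. The PNT approximation gives 8986/ln(8986) ≈ 8986/9.10342 ≈ 987.10. Relative error (π(x) − x/ln(x)) / π(x) ≈ 11.55%; the approximation is known to undercount slightly (Li(x) is a better estimate).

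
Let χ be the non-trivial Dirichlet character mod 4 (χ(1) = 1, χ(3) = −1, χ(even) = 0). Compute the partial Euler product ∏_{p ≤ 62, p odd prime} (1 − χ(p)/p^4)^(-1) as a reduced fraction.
∏ = 81934214988902113115031508050672702841756592198516788686922065253543/82850154482442028729801746725895742819441886414557775886809038848000

The odd primes p ≤ 62 are [3, 5, 7, 11, 13, 17, 19, 23, 29, 31, 37, 41, 43, 47, 53, 59, 61]. For each, χ(p) = 1 if p ≡ 1 mod 4, χ(p) = −1 if p ≡ 3 mod 4. Taking (1 − χ(p)/p^4)^(-1) = p^4/(p^4 − χ(p)): (1 − (-1)/3^4)^(-1) · (1 − (1)/5^4)^(-1) · (1 − (-1)/7^4)^(-1) · (1 − (-1)/11^4)^(-1) · (1 − (1)/13^4)^(-1) · (1 − (1)/17^4)^(-1) · (1 − (-1)/19^4)^(-1) · (1 − (-1)/23^4)^(-1) · (1 − (1)/29^4)^(-1) · (1 − (-1)/31^4)^(-1) · (1 − (1)/37^4)^(-1) · (1 − (1)/41^4)^(-1) · (1 − (-1)/43^4)^(-1) · (1 − (-1)/47^4)^(-1) · (1 − (1)/53^4)^(-1) · (1 − (-1)/59^4)^(-1) · (1 − (1)/61^4)^(-1) = 81934214988902113115031508050672702841756592198516788686922065253543/82850154482442028729801746725895742819441886414557775886809038848000.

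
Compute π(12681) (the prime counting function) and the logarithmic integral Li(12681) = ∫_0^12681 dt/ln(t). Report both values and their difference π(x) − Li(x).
π(12681) = 1514;  Li(12681) ≈ 1533.39;  π(x) − Li(x) ≈ -19.39.

Direct count of primes ≤ 12681 gives π(12681) = 1514. Numerical evaluation of the logarithmic integral gives Li(12681) ≈ 1533.39. The difference π(x) − Li(x) ≈ -19.39 is typically negative for small/moderate x (Li(x) overestimates), though Littlewood's theorem shows this sign changes infinitely often.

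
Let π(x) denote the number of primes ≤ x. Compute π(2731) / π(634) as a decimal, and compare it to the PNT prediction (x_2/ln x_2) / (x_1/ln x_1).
π(2731)/π(634) = 399/115 ≈ 3.4696;  PNT prediction ≈ 3.5125.

π(634) = 115 and π(2731) = 399, so π(2731)/π(634) ≈ 3.4696. The PNT-predicted ratio is (2731/ln(2731)) / (634/ln(634)) ≈ 3.5125. The two agree to within a few percent, as expected.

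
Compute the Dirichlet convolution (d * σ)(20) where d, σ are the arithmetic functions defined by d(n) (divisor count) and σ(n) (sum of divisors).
(d * σ)(20) = 128

Divisors of 20: [1, 2, 4, 5, 10, 20]. For each d | 20:
  d = 1: d(1) · σ(20/1) = 1 · 42 = 42
  d = 2: d(2) · σ(20/2) = 2 · 18 = 36
  d = 4: d(4) · σ(20/4) = 3 · 6 = 18
  d = 5: d(5) · σ(20/5) = 2 · 7 = 14
  d = 10: d(10) · σ(20/10) = 4 · 3 = 12
  d = 20: d(20) · σ(20/20) = 6 · 1 = 6
Summing: (d * σ)(20) = 42 + 36 + 18 + 14 + 12 + 6 = 128.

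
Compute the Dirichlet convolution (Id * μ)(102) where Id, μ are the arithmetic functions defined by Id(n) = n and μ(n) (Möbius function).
(Id * μ)(102) = 32

Divisors of 102: [1, 2, 3, 6, 17, 34, 51, 102]. For each d | 102:
  d = 1: Id(1) · μ(102/1) = 1 · -1 = -1
  d = 2: Id(2) · μ(102/2) = 2 · 1 = 2
  d = 3: Id(3) · μ(102/3) = 3 · 1 = 3
  d = 6: Id(6) · μ(102/6) = 6 · -1 = -6
  d = 17: Id(17) · μ(102/17) = 17 · 1 = 17
  d = 34: Id(34) · μ(102/34) = 34 · -1 = -34
  d = 51: Id(51) · μ(102/51) = 51 · -1 = -51
  d = 102: Id(102) · μ(102/102) = 102 · 1 = 102
Summing: (Id * μ)(102) = -1 + 2 + 3 + -6 + 17 + -34 + -51 + 102 = 32.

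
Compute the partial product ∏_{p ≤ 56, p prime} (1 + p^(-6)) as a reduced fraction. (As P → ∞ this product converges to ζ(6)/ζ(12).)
∏ = 360549358903447598496102606972302575686854635195266223026920975630213276302501208168000000/354490140797970318435085924328566932610522860437094896232244152761372626351680260596056897

The primes p ≤ 56 are [2, 3, 5, 7, 11, 13, 17, 19, 23, 29, 31, 37, 41, 43, 47, 53]. For each, (1 + 1/p^6) = (p^6 + 1)/p^6. Multiplying these fractions over p ∈ [2, 3, 5, 7, 11, 13, 17, 19, 23, 29, 31, 37, 41, 43, 47, 53] gives 360549358903447598496102606972302575686854635195266223026920975630213276302501208168000000/354490140797970318435085924328566932610522860437094896232244152761372626351680260596056897. (In the limit P → ∞ this tends to ζ(6)/ζ(12).)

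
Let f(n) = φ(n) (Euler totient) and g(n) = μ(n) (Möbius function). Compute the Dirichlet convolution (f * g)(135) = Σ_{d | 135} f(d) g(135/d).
(φ * μ)(135) = 36

Divisors of 135: [1, 3, 5, 9, 15, 27, 45, 135]. For each d | 135:
  d = 1: φ(1) · μ(135/1) = 1 · 0 = 0
  d = 3: φ(3) · μ(135/3) = 2 · 0 = 0
  d = 5: φ(5) · μ(135/5) = 4 · 0 = 0
  d = 9: φ(9) · μ(135/9) = 6 · 1 = 6
  d = 15: φ(15) · μ(135/15) = 8 · 0 = 0
  d = 27: φ(27) · μ(135/27) = 18 · -1 = -18
  d = 45: φ(45) · μ(135/45) = 24 · -1 = -24
  d = 135: φ(135) · μ(135/135) = 72 · 1 = 72
Summing: (φ * μ)(135) = 0 + 0 + 0 + 6 + 0 + -18 + -24 + 72 = 36.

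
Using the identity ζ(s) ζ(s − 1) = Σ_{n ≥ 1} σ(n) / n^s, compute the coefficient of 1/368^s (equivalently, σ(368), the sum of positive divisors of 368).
σ(368) = 744

In the product (Σ m^0/m^s)(Σ k / k^s) = Σ (Σ_{d | n} d) / n^s, the coefficient of 1/n^s is σ(n) = Σ_{d | n} d. For n = 368, divisors are [1, 2, 4, 8, 16, 23, 46, 92, 184, 368]; summing: σ(368) = 744.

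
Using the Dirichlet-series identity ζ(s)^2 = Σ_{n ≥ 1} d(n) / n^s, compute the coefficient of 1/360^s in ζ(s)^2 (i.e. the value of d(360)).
d(360) = 24

ζ(s)^2 = (Σ 1/m^s)(Σ 1/k^s). The coefficient of 1/n^s in the product is the number of ordered pairs (m, k) with mk = n, which equals d(n). For n = 360, divisors are [1, 2, 3, 4, 5, 6, 8, 9, 10, 12, 15, 18, 20, 24, 30, 36, 40, 45, 60, 72, 90, 120, 180, 360], so d(360) = 24.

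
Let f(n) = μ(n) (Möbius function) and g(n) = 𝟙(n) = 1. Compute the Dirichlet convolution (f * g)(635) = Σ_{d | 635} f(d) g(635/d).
(μ * 𝟙)(635) = 0

Divisors of 635: [1, 5, 127, 635]. For each d | 635:
  d = 1: μ(1) · 𝟙(635/1) = 1 · 1 = 1
  d = 5: μ(5) · 𝟙(635/5) = -1 · 1 = -1
  d = 127: μ(127) · 𝟙(635/127) = -1 · 1 = -1
  d = 635: μ(635) · 𝟙(635/635) = 1 · 1 = 1
Summing: (μ * 𝟙)(635) = 1 + -1 + -1 + 1 = 0.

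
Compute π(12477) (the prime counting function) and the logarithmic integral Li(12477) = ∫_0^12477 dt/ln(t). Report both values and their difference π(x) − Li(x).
π(12477) = 1488;  Li(12477) ≈ 1511.78;  π(x) − Li(x) ≈ -23.78.

Direct count of primes ≤ 12477 gives π(12477) = 1488. Numerical evaluation of the logarithmic integral gives Li(12477) ≈ 1511.78. The difference π(x) − Li(x) ≈ -23.78 is typically negative for small/moderate x (Li(x) overestimates), though Littlewood's theorem shows this sign changes infinitely often.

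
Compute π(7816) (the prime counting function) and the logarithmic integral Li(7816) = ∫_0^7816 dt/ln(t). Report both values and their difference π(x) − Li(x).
π(7816) = 987;  Li(7816) ≈ 1005.92;  π(x) − Li(x) ≈ -18.92.

Direct count of primes ≤ 7816 gives π(7816) = 987. Numerical evaluation of the logarithmic integral gives Li(7816) ≈ 1005.92. The difference π(x) − Li(x) ≈ -18.92 is typically negative for small/moderate x (Li(x) overestimates), though Littlewood's theorem shows this sign changes infinitely often.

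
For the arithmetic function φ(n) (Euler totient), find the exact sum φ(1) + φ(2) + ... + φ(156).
Σ_{n ≤ 156} φ(n) = 7404

Compute φ(n) for each 1 ≤ n ≤ 156: φ(1) = 1, φ(2) = 1, φ(3) = 2, φ(4) = 2, φ(5) = 4, φ(6) = 2, φ(7) = 6, φ(8) = 4, φ(9) = 6, φ(10) = 4, φ(11) = 10, φ(12) = 4, φ(13) = 12, φ(14) = 6, φ(15) = 8, φ(16) = 8, φ(17) = 16, φ(18) = 6, φ(19) = 18, φ(20) = 8, φ(21) = 12, φ(22) = 10, φ(23) = 22, φ(24) = 8, φ(25) = 20, φ(26) = 12, φ(27) = 18, φ(28) = 12, φ(29) = 28, φ(30) = 8, φ(31) = 30, φ(32) = 16, φ(33) = 20, φ(34) = 16, φ(35) = 24, φ(36) = 12, φ(37) = 36, φ(38) = 18, φ(39) = 24, φ(40) = 16, φ(41) = 40, φ(42) = 12, φ(43) = 42, φ(44) = 20, φ(45) = 24, φ(46) = 22, φ(47) = 46, φ(48) = 16, φ(49) = 42, φ(50) = 20, φ(51) = 32, φ(52) = 24, φ(53) = 52, φ(54) = 18, φ(55) = 40, φ(56) = 24, φ(57) = 36, φ(58) = 28, φ(59) = 58, φ(60) = 16, φ(61) = 60, φ(62) = 30, φ(63) = 36, φ(64) = 32, φ(65) = 48, φ(66) = 20, φ(67) = 66, φ(68) = 32, φ(69) = 44, φ(70) = 24, φ(71) = 70, φ(72) = 24, φ(73) = 72, φ(74) = 36, φ(75) = 40, φ(76) = 36, φ(77) = 60, φ(78) = 24, φ(79) = 78, φ(80) = 32, φ(81) = 54, φ(82) = 40, φ(83) = 82, φ(84) = 24, φ(85) = 64, φ(86) = 42, φ(87) = 56, φ(88) = 40, φ(89) = 88, φ(90) = 24, φ(91) = 72, φ(92) = 44, φ(93) = 60, φ(94) = 46, φ(95) = 72, φ(96) = 32, φ(97) = 96, φ(98) = 42, φ(99) = 60, φ(100) = 40, φ(101) = 100, φ(102) = 32, φ(103) = 102, φ(104) = 48, φ(105) = 48, φ(106) = 52, φ(107) = 106, φ(108) = 36, φ(109) = 108, φ(110) = 40, φ(111) = 72, φ(112) = 48, φ(113) = 112, φ(114) = 36, φ(115) = 88, φ(116) = 56, φ(117) = 72, φ(118) = 58, φ(119) = 96, φ(120) = 32, φ(121) = 110, φ(122) = 60, φ(123) = 80, φ(124) = 60, φ(125) = 100, φ(126) = 36, φ(127) = 126, φ(128) = 64, φ(129) = 84, φ(130) = 48, φ(131) = 130, φ(132) = 40, φ(133) = 108, φ(134) = 66, φ(135) = 72, φ(136) = 64, φ(137) = 136, φ(138) = 44, φ(139) = 138, φ(140) = 48, φ(141) = 92, φ(142) = 70, φ(143) = 120, φ(144) = 48, φ(145) = 112, φ(146) = 72, φ(147) = 84, φ(148) = 72, φ(149) = 148, φ(150) = 40, φ(151) = 150, φ(152) = 72, φ(153) = 96, φ(154) = 60, φ(155) = 120, φ(156) = 48. Summing all 156 values: 7404. (Average order: Σ_{n ≤ x} φ(n) ~ (3/π²) x². For x = 156, (3/π²)·156² ≈ 7397.26.)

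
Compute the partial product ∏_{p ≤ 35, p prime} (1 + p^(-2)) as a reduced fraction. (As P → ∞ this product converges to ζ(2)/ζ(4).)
∏ = 7292191856800000/4827887490090357

The primes p ≤ 35 are [2, 3, 5, 7, 11, 13, 17, 19, 23, 29, 31]. For each, (1 + 1/p^2) = (p^2 + 1)/p^2. Multiplying these fractions over p ∈ [2, 3, 5, 7, 11, 13, 17, 19, 23, 29, 31] gives 7292191856800000/4827887490090357. (In the limit P → ∞ this tends to ζ(2)/ζ(4).)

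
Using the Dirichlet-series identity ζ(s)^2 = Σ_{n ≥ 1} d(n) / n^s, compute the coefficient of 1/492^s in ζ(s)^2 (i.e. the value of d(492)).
d(492) = 12

ζ(s)^2 = (Σ 1/m^s)(Σ 1/k^s). The coefficient of 1/n^s in the product is the number of ordered pairs (m, k) with mk = n, which equals d(n). For n = 492, divisors are [1, 2, 3, 4, 6, 12, 41, 82, 123, 164, 246, 492], so d(492) = 12.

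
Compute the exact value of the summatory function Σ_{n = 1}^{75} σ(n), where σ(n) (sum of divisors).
Σ_{n ≤ 75} σ(n) = 4644

Compute σ(n) for each 1 ≤ n ≤ 75: σ(1) = 1, σ(2) = 3, σ(3) = 4, σ(4) = 7, σ(5) = 6, σ(6) = 12, σ(7) = 8, σ(8) = 15, σ(9) = 13, σ(10) = 18, σ(11) = 12, σ(12) = 28, σ(13) = 14, σ(14) = 24, σ(15) = 24, σ(16) = 31, σ(17) = 18, σ(18) = 39, σ(19) = 20, σ(20) = 42, σ(21) = 32, σ(22) = 36, σ(23) = 24, σ(24) = 60, σ(25) = 31, σ(26) = 42, σ(27) = 40, σ(28) = 56, σ(29) = 30, σ(30) = 72, σ(31) = 32, σ(32) = 63, σ(33) = 48, σ(34) = 54, σ(35) = 48, σ(36) = 91, σ(37) = 38, σ(38) = 60, σ(39) = 56, σ(40) = 90, σ(41) = 42, σ(42) = 96, σ(43) = 44, σ(44) = 84, σ(45) = 78, σ(46) = 72, σ(47) = 48, σ(48) = 124, σ(49) = 57, σ(50) = 93, σ(51) = 72, σ(52) = 98, σ(53) = 54, σ(54) = 120, σ(55) = 72, σ(56) = 120, σ(57) = 80, σ(58) = 90, σ(59) = 60, σ(60) = 168, σ(61) = 62, σ(62) = 96, σ(63) = 104, σ(64) = 127, σ(65) = 84, σ(66) = 144, σ(67) = 68, σ(68) = 126, σ(69) = 96, σ(70) = 144, σ(71) = 72, σ(72) = 195, σ(73) = 74, σ(74) = 114, σ(75) = 124. Summing all 75 values: 4644. (Average order: Σ_{n ≤ x} σ(n) ~ (π²/12) x². For x = 75, (π²/12)·75² ≈ 4626.38.)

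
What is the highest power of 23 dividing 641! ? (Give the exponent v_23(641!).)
v_23(641!) = 28

Legendre's formula: v_p(n!) = Σ_{k ≥ 1} ⌊n / p^k⌋. For p = 23, n = 641, the terms are:
  ⌊641/23^1⌋ = ⌊641/23⌋ = 27
  ⌊641/23^2⌋ = ⌊641/529⌋ = 1
(the next term ⌊641/23^3⌋ = 0, terminating the sum). Summing: v_23(641!) = 27 + 1 = 28.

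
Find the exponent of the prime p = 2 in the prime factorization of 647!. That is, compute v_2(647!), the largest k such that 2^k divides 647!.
v_2(647!) = 642

Legendre's formula: v_p(n!) = Σ_{k ≥ 1} ⌊n / p^k⌋. For p = 2, n = 647, the terms are:
  ⌊647/2^1⌋ = ⌊647/2⌋ = 323
  ⌊647/2^2⌋ = ⌊647/4⌋ = 161
  ⌊647/2^3⌋ = ⌊647/8⌋ = 80
  ⌊647/2^4⌋ = ⌊647/16⌋ = 40
  ⌊647/2^5⌋ = ⌊647/32⌋ = 20
  ⌊647/2^6⌋ = ⌊647/64⌋ = 10
  ⌊647/2^7⌋ = ⌊647/128⌋ = 5
  ⌊647/2^8⌋ = ⌊647/256⌋ = 2
  ⌊647/2^9⌋ = ⌊647/512⌋ = 1
(the next term ⌊647/2^10⌋ = 0, terminating the sum). Summing: v_2(647!) = 323 + 161 + 80 + 40 + 20 + 10 + 5 + 2 + 1 = 642.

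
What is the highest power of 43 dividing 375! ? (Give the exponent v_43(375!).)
v_43(375!) = 8

Legendre's formula: v_p(n!) = Σ_{k ≥ 1} ⌊n / p^k⌋. For p = 43, n = 375, the terms are:
  ⌊375/43^1⌋ = ⌊375/43⌋ = 8
(the next term ⌊375/43^2⌋ = 0, terminating the sum). Summing: v_43(375!) = 8 = 8.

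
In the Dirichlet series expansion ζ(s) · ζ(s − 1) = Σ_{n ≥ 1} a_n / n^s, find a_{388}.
σ(388) = 686

In the product (Σ m^0/m^s)(Σ k / k^s) = Σ (Σ_{d | n} d) / n^s, the coefficient of 1/n^s is σ(n) = Σ_{d | n} d. For n = 388, divisors are [1, 2, 4, 97, 194, 388]; summing: σ(388) = 686.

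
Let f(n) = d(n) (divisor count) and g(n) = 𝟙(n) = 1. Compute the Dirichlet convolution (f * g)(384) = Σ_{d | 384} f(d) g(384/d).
(d * 𝟙)(384) = 108

Divisors of 384: [1, 2, 3, 4, 6, 8, 12, 16, 24, 32, 48, 64, 96, 128, 192, 384]. For each d | 384:
  d = 1: d(1) · 𝟙(384/1) = 1 · 1 = 1
  d = 2: d(2) · 𝟙(384/2) = 2 · 1 = 2
  d = 3: d(3) · 𝟙(384/3) = 2 · 1 = 2
  d = 4: d(4) · 𝟙(384/4) = 3 · 1 = 3
  d = 6: d(6) · 𝟙(384/6) = 4 · 1 = 4
  d = 8: d(8) · 𝟙(384/8) = 4 · 1 = 4
  d = 12: d(12) · 𝟙(384/12) = 6 · 1 = 6
  d = 16: d(16) · 𝟙(384/16) = 5 · 1 = 5
  d = 24: d(24) · 𝟙(384/24) = 8 · 1 = 8
  d = 32: d(32) · 𝟙(384/32) = 6 · 1 = 6
  d = 48: d(48) · 𝟙(384/48) = 10 · 1 = 10
  d = 64: d(64) · 𝟙(384/64) = 7 · 1 = 7
  d = 96: d(96) · 𝟙(384/96) = 12 · 1 = 12
  d = 128: d(128) · 𝟙(384/128) = 8 · 1 = 8
  d = 192: d(192) · 𝟙(384/192) = 14 · 1 = 14
  d = 384: d(384) · 𝟙(384/384) = 16 · 1 = 16
Summing: (d * 𝟙)(384) = 1 + 2 + 2 + 3 + 4 + 4 + 6 + 5 + 8 + 6 + 10 + 7 + 12 + 8 + 14 + 16 = 108.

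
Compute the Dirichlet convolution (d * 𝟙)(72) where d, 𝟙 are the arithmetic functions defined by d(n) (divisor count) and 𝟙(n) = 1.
(d * 𝟙)(72) = 60

Divisors of 72: [1, 2, 3, 4, 6, 8, 9, 12, 18, 24, 36, 72]. For each d | 72:
  d = 1: d(1) · 𝟙(72/1) = 1 · 1 = 1
  d = 2: d(2) · 𝟙(72/2) = 2 · 1 = 2
  d = 3: d(3) · 𝟙(72/3) = 2 · 1 = 2
  d = 4: d(4) · 𝟙(72/4) = 3 · 1 = 3
  d = 6: d(6) · 𝟙(72/6) = 4 · 1 = 4
  d = 8: d(8) · 𝟙(72/8) = 4 · 1 = 4
  d = 9: d(9) · 𝟙(72/9) = 3 · 1 = 3
  d = 12: d(12) · 𝟙(72/12) = 6 · 1 = 6
  d = 18: d(18) · 𝟙(72/18) = 6 · 1 = 6
  d = 24: d(24) · 𝟙(72/24) = 8 · 1 = 8
  d = 36: d(36) · 𝟙(72/36) = 9 · 1 = 9
  d = 72: d(72) · 𝟙(72/72) = 12 · 1 = 12
Summing: (d * 𝟙)(72) = 1 + 2 + 2 + 3 + 4 + 4 + 3 + 6 + 6 + 8 + 9 + 12 = 60.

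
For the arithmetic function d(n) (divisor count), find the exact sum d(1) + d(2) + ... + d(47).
Σ_{n ≤ 47} d(n) = 188

Compute d(n) for each 1 ≤ n ≤ 47: d(1) = 1, d(2) = 2, d(3) = 2, d(4) = 3, d(5) = 2, d(6) = 4, d(7) = 2, d(8) = 4, d(9) = 3, d(10) = 4, d(11) = 2, d(12) = 6, d(13) = 2, d(14) = 4, d(15) = 4, d(16) = 5, d(17) = 2, d(18) = 6, d(19) = 2, d(20) = 6, d(21) = 4, d(22) = 4, d(23) = 2, d(24) = 8, d(25) = 3, d(26) = 4, d(27) = 4, d(28) = 6, d(29) = 2, d(30) = 8, d(31) = 2, d(32) = 6, d(33) = 4, d(34) = 4, d(35) = 4, d(36) = 9, d(37) = 2, d(38) = 4, d(39) = 4, d(40) = 8, d(41) = 2, d(42) = 8, d(43) = 2, d(44) = 6, d(45) = 6, d(46) = 4, d(47) = 2. Summing all 47 values: 188. (Dirichlet's divisor formula: Σ_{n ≤ x} d(n) = x ln(x) + (2γ − 1) x + O(√x). For x = 47, the asymptotic estimate is ≈ 188.22.)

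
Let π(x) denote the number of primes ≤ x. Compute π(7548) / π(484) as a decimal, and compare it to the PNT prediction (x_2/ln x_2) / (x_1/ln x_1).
π(7548)/π(484) = 957/92 ≈ 10.4022;  PNT prediction ≈ 10.7973.

π(484) = 92 and π(7548) = 957, so π(7548)/π(484) ≈ 10.4022. The PNT-predicted ratio is (7548/ln(7548)) / (484/ln(484)) ≈ 10.7973. The two agree to within a few percent, as expected.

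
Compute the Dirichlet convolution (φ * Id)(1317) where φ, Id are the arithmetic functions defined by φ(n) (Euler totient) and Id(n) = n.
(φ * Id)(1317) = 4385

Divisors of 1317: [1, 3, 439, 1317]. For each d | 1317:
  d = 1: φ(1) · Id(1317/1) = 1 · 1317 = 1317
  d = 3: φ(3) · Id(1317/3) = 2 · 439 = 878
  d = 439: φ(439) · Id(1317/439) = 438 · 3 = 1314
  d = 1317: φ(1317) · Id(1317/1317) = 876 · 1 = 876
Summing: (φ * Id)(1317) = 1317 + 878 + 1314 + 876 = 4385.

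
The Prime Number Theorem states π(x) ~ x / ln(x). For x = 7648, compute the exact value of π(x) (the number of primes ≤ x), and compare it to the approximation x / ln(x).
π(7648) = 970;  x/ln(x) ≈ 855.27;  relative error ≈ 11.83%.

Directly count primes up to 7648: π(7648) = 970. The PNT approximation gives 7648/ln(7648) ≈ 7648/8.94220 ≈ 855.27. Relative error (π(x) − x/ln(x)) / π(x) ≈ 11.83%; the approximation is known to undercount slightly (Li(x) is a better estimate).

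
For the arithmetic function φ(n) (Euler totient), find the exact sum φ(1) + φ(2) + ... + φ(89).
Σ_{n ≤ 89} φ(n) = 2456

Compute φ(n) for each 1 ≤ n ≤ 89: φ(1) = 1, φ(2) = 1, φ(3) = 2, φ(4) = 2, φ(5) = 4, φ(6) = 2, φ(7) = 6, φ(8) = 4, φ(9) = 6, φ(10) = 4, φ(11) = 10, φ(12) = 4, φ(13) = 12, φ(14) = 6, φ(15) = 8, φ(16) = 8, φ(17) = 16, φ(18) = 6, φ(19) = 18, φ(20) = 8, φ(21) = 12, φ(22) = 10, φ(23) = 22, φ(24) = 8, φ(25) = 20, φ(26) = 12, φ(27) = 18, φ(28) = 12, φ(29) = 28, φ(30) = 8, φ(31) = 30, φ(32) = 16, φ(33) = 20, φ(34) = 16, φ(35) = 24, φ(36) = 12, φ(37) = 36, φ(38) = 18, φ(39) = 24, φ(40) = 16, φ(41) = 40, φ(42) = 12, φ(43) = 42, φ(44) = 20, φ(45) = 24, φ(46) = 22, φ(47) = 46, φ(48) = 16, φ(49) = 42, φ(50) = 20, φ(51) = 32, φ(52) = 24, φ(53) = 52, φ(54) = 18, φ(55) = 40, φ(56) = 24, φ(57) = 36, φ(58) = 28, φ(59) = 58, φ(60) = 16, φ(61) = 60, φ(62) = 30, φ(63) = 36, φ(64) = 32, φ(65) = 48, φ(66) = 20, φ(67) = 66, φ(68) = 32, φ(69) = 44, φ(70) = 24, φ(71) = 70, φ(72) = 24, φ(73) = 72, φ(74) = 36, φ(75) = 40, φ(76) = 36, φ(77) = 60, φ(78) = 24, φ(79) = 78, φ(80) = 32, φ(81) = 54, φ(82) = 40, φ(83) = 82, φ(84) = 24, φ(85) = 64, φ(86) = 42, φ(87) = 56, φ(88) = 40, φ(89) = 88. Summing all 89 values: 2456. (Average order: Σ_{n ≤ x} φ(n) ~ (3/π²) x². For x = 89, (3/π²)·89² ≈ 2407.70.)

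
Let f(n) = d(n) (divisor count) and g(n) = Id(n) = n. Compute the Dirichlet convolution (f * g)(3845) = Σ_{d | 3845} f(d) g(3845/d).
(d * Id)(3845) = 5397

Divisors of 3845: [1, 5, 769, 3845]. For each d | 3845:
  d = 1: d(1) · Id(3845/1) = 1 · 3845 = 3845
  d = 5: d(5) · Id(3845/5) = 2 · 769 = 1538
  d = 769: d(769) · Id(3845/769) = 2 · 5 = 10
  d = 3845: d(3845) · Id(3845/3845) = 4 · 1 = 4
Summing: (d * Id)(3845) = 3845 + 1538 + 10 + 4 = 5397.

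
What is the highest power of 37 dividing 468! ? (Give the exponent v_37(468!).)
v_37(468!) = 12

Legendre's formula: v_p(n!) = Σ_{k ≥ 1} ⌊n / p^k⌋. For p = 37, n = 468, the terms are:
  ⌊468/37^1⌋ = ⌊468/37⌋ = 12
(the next term ⌊468/37^2⌋ = 0, terminating the sum). Summing: v_37(468!) = 12 = 12.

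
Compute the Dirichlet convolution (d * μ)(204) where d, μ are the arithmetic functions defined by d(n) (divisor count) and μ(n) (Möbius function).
(d * μ)(204) = 1

Divisors of 204: [1, 2, 3, 4, 6, 12, 17, 34, 51, 68, 102, 204]. For each d | 204:
  d = 1: d(1) · μ(204/1) = 1 · 0 = 0
  d = 2: d(2) · μ(204/2) = 2 · -1 = -2
  d = 3: d(3) · μ(204/3) = 2 · 0 = 0
  d = 4: d(4) · μ(204/4) = 3 · 1 = 3
  d = 6: d(6) · μ(204/6) = 4 · 1 = 4
  d = 12: d(12) · μ(204/12) = 6 · -1 = -6
  d = 17: d(17) · μ(204/17) = 2 · 0 = 0
  d = 34: d(34) · μ(204/34) = 4 · 1 = 4
  d = 51: d(51) · μ(204/51) = 4 · 0 = 0
  d = 68: d(68) · μ(204/68) = 6 · -1 = -6
  d = 102: d(102) · μ(204/102) = 8 · -1 = -8
  d = 204: d(204) · μ(204/204) = 12 · 1 = 12
Summing: (d * μ)(204) = 0 + -2 + 0 + 3 + 4 + -6 + 0 + 4 + 0 + -6 + -8 + 12 = 1.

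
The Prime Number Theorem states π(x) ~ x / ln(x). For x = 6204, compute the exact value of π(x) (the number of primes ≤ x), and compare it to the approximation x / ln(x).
π(6204) = 807;  x/ln(x) ≈ 710.41;  relative error ≈ 11.97%.

Directly count primes up to 6204: π(6204) = 807. The PNT approximation gives 6204/ln(6204) ≈ 6204/8.73295 ≈ 710.41. Relative error (π(x) − x/ln(x)) / π(x) ≈ 11.97%; the approximation is known to undercount slightly (Li(x) is a better estimate).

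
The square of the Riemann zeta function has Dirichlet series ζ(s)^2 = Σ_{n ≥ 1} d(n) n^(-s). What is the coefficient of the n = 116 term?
d(116) = 6

ζ(s)^2 = (Σ 1/m^s)(Σ 1/k^s). The coefficient of 1/n^s in the product is the number of ordered pairs (m, k) with mk = n, which equals d(n). For n = 116, divisors are [1, 2, 4, 29, 58, 116], so d(116) = 6.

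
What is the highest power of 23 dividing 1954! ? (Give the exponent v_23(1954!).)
v_23(1954!) = 87

Legendre's formula: v_p(n!) = Σ_{k ≥ 1} ⌊n / p^k⌋. For p = 23, n = 1954, the terms are:
  ⌊1954/23^1⌋ = ⌊1954/23⌋ = 84
  ⌊1954/23^2⌋ = ⌊1954/529⌋ = 3
(the next term ⌊1954/23^3⌋ = 0, terminating the sum). Summing: v_23(1954!) = 84 + 3 = 87.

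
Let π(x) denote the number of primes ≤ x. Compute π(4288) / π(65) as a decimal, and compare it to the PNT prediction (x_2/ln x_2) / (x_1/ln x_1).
π(4288)/π(65) = 588/18 ≈ 32.6667;  PNT prediction ≈ 32.9262.

π(65) = 18 and π(4288) = 588, so π(4288)/π(65) ≈ 32.6667. The PNT-predicted ratio is (4288/ln(4288)) / (65/ln(65)) ≈ 32.9262. The two agree to within a few percent, as expected.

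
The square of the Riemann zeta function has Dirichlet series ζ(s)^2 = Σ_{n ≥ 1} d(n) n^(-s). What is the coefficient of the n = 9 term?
d(9) = 3

ζ(s)^2 = (Σ 1/m^s)(Σ 1/k^s). The coefficient of 1/n^s in the product is the number of ordered pairs (m, k) with mk = n, which equals d(n). For n = 9, divisors are [1, 3, 9], so d(9) = 3.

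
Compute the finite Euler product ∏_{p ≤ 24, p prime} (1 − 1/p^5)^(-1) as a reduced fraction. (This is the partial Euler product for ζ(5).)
∏ = 582482264223124461788463317320875/561738592476112179351889397970176

The primes p ≤ 24 are [2, 3, 5, 7, 11, 13, 17, 19, 23]. For each prime, (1 − 1/p^5)^(-1) = p^5 / (p^5 − 1). The product is (1 − 1/2^5)^(-1), (1 − 1/3^5)^(-1), (1 − 1/5^5)^(-1), (1 − 1/7^5)^(-1), (1 − 1/11^5)^(-1), (1 − 1/13^5)^(-1), (1 − 1/17^5)^(-1), (1 − 1/19^5)^(-1), (1 − 1/23^5)^(-1) = ∏ p^5 / (p^5 − 1) = 582482264223124461788463317320875/561738592476112179351889397970176.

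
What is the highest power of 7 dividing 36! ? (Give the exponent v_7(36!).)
v_7(36!) = 5

Legendre's formula: v_p(n!) = Σ_{k ≥ 1} ⌊n / p^k⌋. For p = 7, n = 36, the terms are:
  ⌊36/7^1⌋ = ⌊36/7⌋ = 5
(the next term ⌊36/7^2⌋ = 0, terminating the sum). Summing: v_7(36!) = 5 = 5.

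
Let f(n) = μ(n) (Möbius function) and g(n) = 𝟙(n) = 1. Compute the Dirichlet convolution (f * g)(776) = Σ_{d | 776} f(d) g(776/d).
(μ * 𝟙)(776) = 0

Divisors of 776: [1, 2, 4, 8, 97, 194, 388, 776]. For each d | 776:
  d = 1: μ(1) · 𝟙(776/1) = 1 · 1 = 1
  d = 2: μ(2) · 𝟙(776/2) = -1 · 1 = -1
  d = 4: μ(4) · 𝟙(776/4) = 0 · 1 = 0
  d = 8: μ(8) · 𝟙(776/8) = 0 · 1 = 0
  d = 97: μ(97) · 𝟙(776/97) = -1 · 1 = -1
  d = 194: μ(194) · 𝟙(776/194) = 1 · 1 = 1
  d = 388: μ(388) · 𝟙(776/388) = 0 · 1 = 0
  d = 776: μ(776) · 𝟙(776/776) = 0 · 1 = 0
Summing: (μ * 𝟙)(776) = 1 + -1 + 0 + 0 + -1 + 1 + 0 + 0 = 0.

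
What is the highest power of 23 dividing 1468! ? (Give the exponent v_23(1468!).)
v_23(1468!) = 65

Legendre's formula: v_p(n!) = Σ_{k ≥ 1} ⌊n / p^k⌋. For p = 23, n = 1468, the terms are:
  ⌊1468/23^1⌋ = ⌊1468/23⌋ = 63
  ⌊1468/23^2⌋ = ⌊1468/529⌋ = 2
(the next term ⌊1468/23^3⌋ = 0, terminating the sum). Summing: v_23(1468!) = 63 + 2 = 65.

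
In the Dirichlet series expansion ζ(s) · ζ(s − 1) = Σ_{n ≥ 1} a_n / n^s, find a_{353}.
σ(353) = 354

In the product (Σ m^0/m^s)(Σ k / k^s) = Σ (Σ_{d | n} d) / n^s, the coefficient of 1/n^s is σ(n) = Σ_{d | n} d. For n = 353, divisors are [1, 353]; summing: σ(353) = 354.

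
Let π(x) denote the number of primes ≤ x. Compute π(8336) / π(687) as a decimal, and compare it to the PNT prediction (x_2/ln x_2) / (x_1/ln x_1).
π(8336)/π(687) = 1045/124 ≈ 8.4274;  PNT prediction ≈ 8.7793.

π(687) = 124 and π(8336) = 1045, so π(8336)/π(687) ≈ 8.4274. The PNT-predicted ratio is (8336/ln(8336)) / (687/ln(687)) ≈ 8.7793. The two agree to within a few percent, as expected.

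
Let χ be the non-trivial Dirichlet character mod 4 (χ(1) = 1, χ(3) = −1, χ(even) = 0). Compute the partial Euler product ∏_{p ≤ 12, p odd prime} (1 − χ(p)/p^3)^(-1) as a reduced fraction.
∏ = 24457125/25252352

The odd primes p ≤ 12 are [3, 5, 7, 11]. For each, χ(p) = 1 if p ≡ 1 mod 4, χ(p) = −1 if p ≡ 3 mod 4. Taking (1 − χ(p)/p^3)^(-1) = p^3/(p^3 − χ(p)): (1 − (-1)/3^3)^(-1) · (1 − (1)/5^3)^(-1) · (1 − (-1)/7^3)^(-1) · (1 − (-1)/11^3)^(-1) = 24457125/25252352.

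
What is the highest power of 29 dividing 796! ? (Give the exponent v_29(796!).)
v_29(796!) = 27

Legendre's formula: v_p(n!) = Σ_{k ≥ 1} ⌊n / p^k⌋. For p = 29, n = 796, the terms are:
  ⌊796/29^1⌋ = ⌊796/29⌋ = 27
(the next term ⌊796/29^2⌋ = 0, terminating the sum). Summing: v_29(796!) = 27 = 27.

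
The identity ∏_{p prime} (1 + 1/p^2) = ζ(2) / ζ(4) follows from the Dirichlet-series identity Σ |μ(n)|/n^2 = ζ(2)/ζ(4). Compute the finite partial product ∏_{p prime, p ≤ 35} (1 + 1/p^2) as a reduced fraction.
∏ = 7292191856800000/4827887490090357

The primes p ≤ 35 are [2, 3, 5, 7, 11, 13, 17, 19, 23, 29, 31]. For each, (1 + 1/p^2) = (p^2 + 1)/p^2. Multiplying these fractions over p ∈ [2, 3, 5, 7, 11, 13, 17, 19, 23, 29, 31] gives 7292191856800000/4827887490090357. (In the limit P → ∞ this tends to ζ(2)/ζ(4).)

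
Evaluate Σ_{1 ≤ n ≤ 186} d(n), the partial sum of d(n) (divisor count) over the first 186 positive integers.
Σ_{n ≤ 186} d(n) = 1005

Compute d(n) for each 1 ≤ n ≤ 186: d(1) = 1, d(2) = 2, d(3) = 2, d(4) = 3, d(5) = 2, d(6) = 4, d(7) = 2, d(8) = 4, d(9) = 3, d(10) = 4, d(11) = 2, d(12) = 6, d(13) = 2, d(14) = 4, d(15) = 4, d(16) = 5, d(17) = 2, d(18) = 6, d(19) = 2, d(20) = 6, d(21) = 4, d(22) = 4, d(23) = 2, d(24) = 8, d(25) = 3, d(26) = 4, d(27) = 4, d(28) = 6, d(29) = 2, d(30) = 8, d(31) = 2, d(32) = 6, d(33) = 4, d(34) = 4, d(35) = 4, d(36) = 9, d(37) = 2, d(38) = 4, d(39) = 4, d(40) = 8, d(41) = 2, d(42) = 8, d(43) = 2, d(44) = 6, d(45) = 6, d(46) = 4, d(47) = 2, d(48) = 10, d(49) = 3, d(50) = 6, d(51) = 4, d(52) = 6, d(53) = 2, d(54) = 8, d(55) = 4, d(56) = 8, d(57) = 4, d(58) = 4, d(59) = 2, d(60) = 12, d(61) = 2, d(62) = 4, d(63) = 6, d(64) = 7, d(65) = 4, d(66) = 8, d(67) = 2, d(68) = 6, d(69) = 4, d(70) = 8, d(71) = 2, d(72) = 12, d(73) = 2, d(74) = 4, d(75) = 6, d(76) = 6, d(77) = 4, d(78) = 8, d(79) = 2, d(80) = 10, d(81) = 5, d(82) = 4, d(83) = 2, d(84) = 12, d(85) = 4, d(86) = 4, d(87) = 4, d(88) = 8, d(89) = 2, d(90) = 12, d(91) = 4, d(92) = 6, d(93) = 4, d(94) = 4, d(95) = 4, d(96) = 12, d(97) = 2, d(98) = 6, d(99) = 6, d(100) = 9, d(101) = 2, d(102) = 8, d(103) = 2, d(104) = 8, d(105) = 8, d(106) = 4, d(107) = 2, d(108) = 12, d(109) = 2, d(110) = 8, d(111) = 4, d(112) = 10, d(113) = 2, d(114) = 8, d(115) = 4, d(116) = 6, d(117) = 6, d(118) = 4, d(119) = 4, d(120) = 16, d(121) = 3, d(122) = 4, d(123) = 4, d(124) = 6, d(125) = 4, d(126) = 12, d(127) = 2, d(128) = 8, d(129) = 4, d(130) = 8, d(131) = 2, d(132) = 12, d(133) = 4, d(134) = 4, d(135) = 8, d(136) = 8, d(137) = 2, d(138) = 8, d(139) = 2, d(140) = 12, d(141) = 4, d(142) = 4, d(143) = 4, d(144) = 15, d(145) = 4, d(146) = 4, d(147) = 6, d(148) = 6, d(149) = 2, d(150) = 12, d(151) = 2, d(152) = 8, d(153) = 6, d(154) = 8, d(155) = 4, d(156) = 12, d(157) = 2, d(158) = 4, d(159) = 4, d(160) = 12, d(161) = 4, d(162) = 10, d(163) = 2, d(164) = 6, d(165) = 8, d(166) = 4, d(167) = 2, d(168) = 16, d(169) = 3, d(170) = 8, d(171) = 6, d(172) = 6, d(173) = 2, d(174) = 8, d(175) = 6, d(176) = 10, d(177) = 4, d(178) = 4, d(179) = 2, d(180) = 18, d(181) = 2, d(182) = 8, d(183) = 4, d(184) = 8, d(185) = 4, d(186) = 8. Summing all 186 values: 1005. (Dirichlet's divisor formula: Σ_{n ≤ x} d(n) = x ln(x) + (2γ − 1) x + O(√x). For x = 186, the asymptotic estimate is ≈ 1000.71.)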